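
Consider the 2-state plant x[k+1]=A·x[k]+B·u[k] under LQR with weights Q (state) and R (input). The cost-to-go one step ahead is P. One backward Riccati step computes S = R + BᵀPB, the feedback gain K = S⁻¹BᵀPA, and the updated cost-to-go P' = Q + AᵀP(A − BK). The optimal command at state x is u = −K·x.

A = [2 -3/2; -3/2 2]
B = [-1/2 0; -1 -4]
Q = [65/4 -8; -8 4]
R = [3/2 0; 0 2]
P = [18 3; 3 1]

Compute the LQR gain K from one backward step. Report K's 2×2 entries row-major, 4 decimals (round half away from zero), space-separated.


BᵀP = [-12.0000 -2.5000; -12.0000 -4.0000]
S = R + BᵀPB = [3/2 0; 0 2] + [8.5000 10.0000; 10.0000 16.0000] = [10.0000 10.0000; 10.0000 18.0000]
BᵀPA = [-20.2500 13.0000; -18.0000 10.0000]
K = S⁻¹·BᵀPA = [-2.3063 1.6750; 0.2813 -0.3750]
A−BK = [0.8469 -0.6625; -2.6813 2.1750]
AᵀP(A−BK) = [14.6109 -11.0813; -11.0813 8.4750]
P' = Q + AᵀP(A−BK) = [30.8609 -19.0813; -19.0813 12.4750]
tr(P') = 43.3359

-2.3063 1.6750 0.2813 -0.3750


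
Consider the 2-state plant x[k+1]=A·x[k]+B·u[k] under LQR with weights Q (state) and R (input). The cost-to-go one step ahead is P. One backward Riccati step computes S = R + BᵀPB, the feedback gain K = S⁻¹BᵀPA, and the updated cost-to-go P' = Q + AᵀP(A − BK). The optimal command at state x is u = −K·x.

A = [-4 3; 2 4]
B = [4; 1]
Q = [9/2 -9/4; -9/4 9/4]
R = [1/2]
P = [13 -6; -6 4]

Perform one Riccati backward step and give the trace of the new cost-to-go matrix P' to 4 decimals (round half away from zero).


BᵀP = [46.0000 -20.0000]
S = R + BᵀPB = [1/2] + [164.0000] = [164.5000]
BᵀPA = [-224.0000 58.0000]
K = S⁻¹·BᵀPA = [-1.3617 0.3526]
A−BK = [1.4468 1.5897; 3.3617 3.6474]
AᵀP(A−BK) = [14.9787 14.9787; 14.9787 16.5502]
P' = Q + AᵀP(A−BK) = [19.4787 12.7287; 12.7287 18.8002]
tr(P') = 38.2789

38.2789


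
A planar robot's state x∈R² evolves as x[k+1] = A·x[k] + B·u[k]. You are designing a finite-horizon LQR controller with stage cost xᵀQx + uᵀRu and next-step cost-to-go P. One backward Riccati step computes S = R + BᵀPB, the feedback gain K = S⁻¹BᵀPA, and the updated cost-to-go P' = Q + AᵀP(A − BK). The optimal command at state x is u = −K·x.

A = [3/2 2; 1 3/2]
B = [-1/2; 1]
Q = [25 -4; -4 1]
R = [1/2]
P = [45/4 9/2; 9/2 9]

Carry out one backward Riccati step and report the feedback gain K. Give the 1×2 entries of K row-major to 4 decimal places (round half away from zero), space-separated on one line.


BᵀP = [-1.1250 6.7500]
S = R + BᵀPB = [1/2] + [7.3125] = [7.8125]
BᵀPA = [5.0625 7.8750]
K = S⁻¹·BᵀPA = [0.6480 1.0080]
A−BK = [1.8240 2.5040; 0.3520 0.4920]
AᵀP(A−BK) = [44.5320 61.2720; 61.2720 84.3120]
P' = Q + AᵀP(A−BK) = [69.5320 57.2720; 57.2720 85.3120]
tr(P') = 154.8440

0.6480 1.0080


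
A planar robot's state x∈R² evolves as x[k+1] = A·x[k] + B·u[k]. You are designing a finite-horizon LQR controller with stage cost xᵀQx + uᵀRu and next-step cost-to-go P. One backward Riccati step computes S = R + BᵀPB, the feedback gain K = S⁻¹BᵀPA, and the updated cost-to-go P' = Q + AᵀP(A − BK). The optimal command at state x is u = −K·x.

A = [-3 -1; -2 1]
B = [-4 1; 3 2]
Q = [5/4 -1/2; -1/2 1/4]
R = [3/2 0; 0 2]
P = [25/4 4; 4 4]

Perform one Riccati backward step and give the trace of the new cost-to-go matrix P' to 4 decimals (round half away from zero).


6.3195

BᵀP = [-13.0000 -4.0000; 14.2500 12.0000]
S = R + BᵀPB = [3/2 0; 0 2] + [40.0000 -21.0000; -21.0000 38.2500] = [41.5000 -21.0000; -21.0000 40.2500]
BᵀPA = [47.0000 9.0000; -66.7500 -2.2500]
K = S⁻¹·BᵀPA = [0.3986 0.2562; -1.4504 0.0778]
A−BK = [0.0447 -0.0529; -0.2949 0.0757]
AᵀP(A−BK) = [4.7006 -0.1007; -0.1007 0.1190]
P' = Q + AᵀP(A−BK) = [5.9506 -0.6007; -0.6007 0.3690]
tr(P') = 6.3195


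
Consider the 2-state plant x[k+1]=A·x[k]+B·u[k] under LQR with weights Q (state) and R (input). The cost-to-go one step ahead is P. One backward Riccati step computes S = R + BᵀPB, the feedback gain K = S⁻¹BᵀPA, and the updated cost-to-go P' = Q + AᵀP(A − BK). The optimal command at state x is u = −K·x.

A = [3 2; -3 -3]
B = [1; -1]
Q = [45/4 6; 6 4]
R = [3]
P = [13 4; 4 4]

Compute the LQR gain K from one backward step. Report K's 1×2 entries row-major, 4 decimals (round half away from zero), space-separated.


BᵀP = [9.0000 0.0000]
S = R + BᵀPB = [3] + [9.0000] = [12.0000]
BᵀPA = [27.0000 18.0000]
K = S⁻¹·BᵀPA = [2.2500 1.5000]
A−BK = [0.7500 0.5000; -0.7500 -1.5000]
AᵀP(A−BK) = [20.2500 13.5000; 13.5000 13.0000]
P' = Q + AᵀP(A−BK) = [31.5000 19.5000; 19.5000 17.0000]
tr(P') = 48.5000

2.2500 1.5000


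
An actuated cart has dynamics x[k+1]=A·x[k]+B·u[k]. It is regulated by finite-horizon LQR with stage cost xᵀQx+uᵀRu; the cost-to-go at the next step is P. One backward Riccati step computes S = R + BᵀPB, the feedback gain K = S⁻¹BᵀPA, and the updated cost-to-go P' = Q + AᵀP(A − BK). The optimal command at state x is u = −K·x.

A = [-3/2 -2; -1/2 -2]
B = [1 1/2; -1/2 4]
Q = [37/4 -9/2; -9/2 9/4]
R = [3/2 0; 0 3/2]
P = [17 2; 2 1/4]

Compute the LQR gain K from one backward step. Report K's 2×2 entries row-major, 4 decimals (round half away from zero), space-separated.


BᵀP = [16.0000 1.8750; 16.5000 2.0000]
S = R + BᵀPB = [3/2 0; 0 3/2] + [15.0625 15.5000; 15.5000 16.2500] = [16.5625 15.5000; 15.5000 17.7500]
BᵀPA = [-24.9375 -35.7500; -25.7500 -37.0000]
K = S⁻¹·BᵀPA = [-0.8098 -1.1364; -0.7435 -1.0922]
A−BK = [-0.3184 -0.3175; 2.0692 1.8005]
AᵀP(A−BK) = [1.9715 2.7880; 2.7880 3.9639]
P' = Q + AᵀP(A−BK) = [11.2215 -1.7120; -1.7120 6.2139]
tr(P') = 17.4354

-0.8098 -1.1364 -0.7435 -1.0922


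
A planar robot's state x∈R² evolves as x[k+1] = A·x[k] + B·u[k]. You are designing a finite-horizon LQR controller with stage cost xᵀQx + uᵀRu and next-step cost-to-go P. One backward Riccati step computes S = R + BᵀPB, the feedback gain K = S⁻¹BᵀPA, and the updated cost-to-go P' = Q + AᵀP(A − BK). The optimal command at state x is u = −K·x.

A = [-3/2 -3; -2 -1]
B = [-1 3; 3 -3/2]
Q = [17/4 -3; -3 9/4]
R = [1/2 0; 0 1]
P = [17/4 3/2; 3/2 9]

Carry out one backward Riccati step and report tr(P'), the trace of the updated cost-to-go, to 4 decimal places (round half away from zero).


9.9902

BᵀP = [0.2500 25.5000; 10.5000 -9.0000]
S = R + BᵀPB = [1/2 0; 0 1] + [76.2500 -37.5000; -37.5000 45.0000] = [76.7500 -37.5000; -37.5000 46.0000]
BᵀPA = [-51.3750 -26.2500; 2.2500 -22.5000]
K = S⁻¹·BᵀPA = [-1.0728 -0.9656; -0.8256 -1.2763]
A−BK = [-0.0959 -0.1366; -0.0201 -0.0176]
AᵀP(A−BK) = [1.3056 1.6373; 1.6373 2.1846]
P' = Q + AᵀP(A−BK) = [5.5556 -1.3627; -1.3627 4.4346]
tr(P') = 9.9902


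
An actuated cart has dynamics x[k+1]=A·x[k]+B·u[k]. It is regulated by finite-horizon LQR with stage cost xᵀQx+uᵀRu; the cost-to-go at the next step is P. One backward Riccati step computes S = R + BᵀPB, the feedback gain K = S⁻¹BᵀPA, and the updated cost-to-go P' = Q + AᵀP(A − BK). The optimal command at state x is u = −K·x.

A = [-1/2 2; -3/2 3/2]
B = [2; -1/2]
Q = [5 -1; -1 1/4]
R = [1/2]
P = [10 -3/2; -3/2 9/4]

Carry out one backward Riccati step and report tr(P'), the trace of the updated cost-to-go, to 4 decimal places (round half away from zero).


BᵀP = [20.7500 -4.1250]
S = R + BᵀPB = [1/2] + [43.5625] = [44.0625]
BᵀPA = [-4.1875 35.3125]
K = S⁻¹·BᵀPA = [-0.0950 0.8014]
A−BK = [-0.3099 0.3972; -1.5475 1.9007]
AᵀP(A−BK) = [4.9145 -6.0816; -6.0816 7.7624]
P' = Q + AᵀP(A−BK) = [9.9145 -7.0816; -7.0816 8.0124]
tr(P') = 17.9270

17.9270


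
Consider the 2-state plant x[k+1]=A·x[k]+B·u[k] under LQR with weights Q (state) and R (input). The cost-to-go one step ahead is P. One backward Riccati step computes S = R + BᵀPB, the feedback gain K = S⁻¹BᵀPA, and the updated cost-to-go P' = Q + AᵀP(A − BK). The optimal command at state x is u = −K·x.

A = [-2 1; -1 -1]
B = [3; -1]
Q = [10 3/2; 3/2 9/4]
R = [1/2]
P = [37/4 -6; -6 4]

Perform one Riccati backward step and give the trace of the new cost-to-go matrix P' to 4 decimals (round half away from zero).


BᵀP = [33.7500 -22.0000]
S = R + BᵀPB = [1/2] + [123.2500] = [123.7500]
BᵀPA = [-45.5000 55.7500]
K = S⁻¹·BᵀPA = [-0.3677 0.4505]
A−BK = [-0.8970 -0.3515; -1.3677 -0.5495]
AᵀP(A−BK) = [0.2707 -0.0020; -0.0020 0.1343]
P' = Q + AᵀP(A−BK) = [10.2707 1.4980; 1.4980 2.3843]
tr(P') = 12.6551

12.6551


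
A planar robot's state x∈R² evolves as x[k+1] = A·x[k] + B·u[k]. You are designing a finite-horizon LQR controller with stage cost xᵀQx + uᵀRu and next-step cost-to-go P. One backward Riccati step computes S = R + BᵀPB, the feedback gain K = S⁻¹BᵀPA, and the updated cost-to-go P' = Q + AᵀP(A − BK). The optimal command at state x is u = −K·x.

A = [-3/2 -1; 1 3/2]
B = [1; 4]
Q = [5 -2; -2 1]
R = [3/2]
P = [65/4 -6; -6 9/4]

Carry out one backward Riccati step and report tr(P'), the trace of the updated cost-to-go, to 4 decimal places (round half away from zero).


BᵀP = [-7.7500 3.0000]
S = R + BᵀPB = [3/2] + [4.2500] = [5.7500]
BᵀPA = [14.6250 12.2500]
K = S⁻¹·BᵀPA = [2.5435 2.1304]
A−BK = [-4.0435 -3.1304; -9.1739 -7.0217]
AᵀP(A−BK) = [19.6141 16.0924; 16.0924 13.2147]
P' = Q + AᵀP(A−BK) = [24.6141 14.0924; 14.0924 14.2147]
tr(P') = 38.8288

38.8288


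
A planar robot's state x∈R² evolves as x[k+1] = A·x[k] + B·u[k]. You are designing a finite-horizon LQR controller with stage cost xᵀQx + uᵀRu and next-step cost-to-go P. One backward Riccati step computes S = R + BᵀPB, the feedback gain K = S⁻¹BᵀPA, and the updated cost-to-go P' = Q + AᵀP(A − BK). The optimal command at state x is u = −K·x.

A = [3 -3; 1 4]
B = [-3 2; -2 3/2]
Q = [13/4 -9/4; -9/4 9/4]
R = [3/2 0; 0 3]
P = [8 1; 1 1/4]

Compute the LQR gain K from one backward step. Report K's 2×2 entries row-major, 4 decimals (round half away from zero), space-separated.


-0.7738 0.6242 0.2545 -0.1748

BᵀP = [-26.0000 -3.5000; 17.5000 2.3750]
S = R + BᵀPB = [3/2 0; 0 3] + [85.0000 -57.2500; -57.2500 38.5625] = [86.5000 -57.2500; -57.2500 41.5625]
BᵀPA = [-81.5000 64.0000; 54.8750 -43.0000]
K = S⁻¹·BᵀPA = [-0.7738 0.6242; 0.2545 -0.1748]
A−BK = [0.1697 -0.7778; -0.9293 5.5106]
AᵀP(A−BK) = [1.2233 -1.5362; -1.5362 4.5353]
P' = Q + AᵀP(A−BK) = [4.4733 -3.7862; -3.7862 6.7853]
tr(P') = 11.2585


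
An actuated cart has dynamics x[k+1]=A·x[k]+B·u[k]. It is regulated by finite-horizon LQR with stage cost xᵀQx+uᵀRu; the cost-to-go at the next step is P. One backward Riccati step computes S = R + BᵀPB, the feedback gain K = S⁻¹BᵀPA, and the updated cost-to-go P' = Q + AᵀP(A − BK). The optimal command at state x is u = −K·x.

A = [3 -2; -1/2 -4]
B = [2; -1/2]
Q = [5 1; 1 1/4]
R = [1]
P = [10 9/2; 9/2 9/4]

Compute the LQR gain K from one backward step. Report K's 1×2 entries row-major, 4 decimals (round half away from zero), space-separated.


BᵀP = [17.7500 7.8750]
S = R + BᵀPB = [1] + [31.5625] = [32.5625]
BᵀPA = [49.3125 -67.0000]
K = S⁻¹·BᵀPA = [1.5144 -2.0576]
A−BK = [-0.0288 2.1152; 0.2572 -5.0288]
AᵀP(A−BK) = [2.3839 -3.5355; -3.5355 10.1420]
P' = Q + AᵀP(A−BK) = [7.3839 -2.5355; -2.5355 10.3920]
tr(P') = 17.7759

1.5144 -2.0576


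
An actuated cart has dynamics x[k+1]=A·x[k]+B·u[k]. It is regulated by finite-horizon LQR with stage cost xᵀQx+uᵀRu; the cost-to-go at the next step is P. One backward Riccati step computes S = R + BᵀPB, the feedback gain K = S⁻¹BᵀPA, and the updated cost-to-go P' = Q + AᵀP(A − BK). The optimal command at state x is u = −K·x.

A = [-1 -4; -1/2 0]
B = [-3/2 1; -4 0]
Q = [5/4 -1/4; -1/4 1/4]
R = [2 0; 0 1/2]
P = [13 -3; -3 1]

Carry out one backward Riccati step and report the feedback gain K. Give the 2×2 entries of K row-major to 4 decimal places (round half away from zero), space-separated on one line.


0.1216 0.1569 -0.7843 -3.7647

BᵀP = [-7.5000 0.5000; 13.0000 -3.0000]
S = R + BᵀPB = [2 0; 0 1/2] + [9.2500 -7.5000; -7.5000 13.0000] = [11.2500 -7.5000; -7.5000 13.5000]
BᵀPA = [7.2500 30.0000; -11.5000 -52.0000]
K = S⁻¹·BᵀPA = [0.1216 0.1569; -0.7843 -3.7647]
A−BK = [-0.0333 0.0000; -0.0137 0.6275]
AᵀP(A−BK) = [0.3490 1.5686; 1.5686 7.5294]
P' = Q + AᵀP(A−BK) = [1.5990 1.3186; 1.3186 7.7794]
tr(P') = 9.3784


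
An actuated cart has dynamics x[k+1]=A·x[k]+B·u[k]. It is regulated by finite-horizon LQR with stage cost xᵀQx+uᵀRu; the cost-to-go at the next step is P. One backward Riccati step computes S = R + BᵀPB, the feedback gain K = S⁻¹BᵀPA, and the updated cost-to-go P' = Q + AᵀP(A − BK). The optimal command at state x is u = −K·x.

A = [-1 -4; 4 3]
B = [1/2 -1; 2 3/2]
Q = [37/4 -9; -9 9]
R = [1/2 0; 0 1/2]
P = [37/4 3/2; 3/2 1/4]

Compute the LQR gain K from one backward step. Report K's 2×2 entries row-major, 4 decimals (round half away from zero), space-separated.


BᵀP = [7.6250 1.2500; -7.0000 -1.1250]
S = R + BᵀPB = [1/2 0; 0 1/2] + [6.3125 -5.7500; -5.7500 5.3125] = [6.8125 -5.7500; -5.7500 5.8125]
BᵀPA = [-2.6250 -26.7500; 2.5000 24.6250]
K = S⁻¹·BᵀPA = [-0.1351 -2.1255; 0.2965 2.1339]
A−BK = [-0.6360 -0.8033; 3.8255 4.0502]
AᵀP(A−BK) = [0.1542 0.5858; 0.5858 4.8452]
P' = Q + AᵀP(A−BK) = [9.4042 -8.4142; -8.4142 13.8452]
tr(P') = 23.2494

-0.1351 -2.1255 0.2965 2.1339


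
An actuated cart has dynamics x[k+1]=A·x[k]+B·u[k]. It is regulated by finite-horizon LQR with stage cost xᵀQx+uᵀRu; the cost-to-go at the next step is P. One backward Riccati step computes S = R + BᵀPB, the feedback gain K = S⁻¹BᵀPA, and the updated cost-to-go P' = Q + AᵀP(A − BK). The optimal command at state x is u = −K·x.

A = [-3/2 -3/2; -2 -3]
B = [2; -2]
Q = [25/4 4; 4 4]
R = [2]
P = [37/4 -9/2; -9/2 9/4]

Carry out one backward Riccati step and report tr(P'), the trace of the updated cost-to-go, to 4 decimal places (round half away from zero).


11.2009

BᵀP = [27.5000 -13.5000]
S = R + BᵀPB = [2] + [82.0000] = [84.0000]
BᵀPA = [-14.2500 -0.7500]
K = S⁻¹·BᵀPA = [-0.1696 -0.0089]
A−BK = [-1.1607 -1.4821; -2.3393 -3.0179]
AᵀP(A−BK) = [0.3951 0.4353; 0.4353 0.5558]
P' = Q + AᵀP(A−BK) = [6.6451 4.4353; 4.4353 4.5558]
tr(P') = 11.2009


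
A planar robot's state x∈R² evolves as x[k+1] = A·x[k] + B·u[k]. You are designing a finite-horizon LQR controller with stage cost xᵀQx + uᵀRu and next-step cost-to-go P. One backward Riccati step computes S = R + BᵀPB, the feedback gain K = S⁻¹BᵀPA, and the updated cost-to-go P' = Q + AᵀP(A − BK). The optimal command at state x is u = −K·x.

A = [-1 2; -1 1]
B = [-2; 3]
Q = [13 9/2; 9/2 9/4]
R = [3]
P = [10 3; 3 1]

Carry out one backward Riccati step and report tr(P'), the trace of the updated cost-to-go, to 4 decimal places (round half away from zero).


33.9375

BᵀP = [-11.0000 -3.0000]
S = R + BᵀPB = [3] + [13.0000] = [16.0000]
BᵀPA = [14.0000 -25.0000]
K = S⁻¹·BᵀPA = [0.8750 -1.5625]
A−BK = [0.7500 -1.1250; -3.6250 5.6875]
AᵀP(A−BK) = [4.7500 -8.1250; -8.1250 13.9375]
P' = Q + AᵀP(A−BK) = [17.7500 -3.6250; -3.6250 16.1875]
tr(P') = 33.9375


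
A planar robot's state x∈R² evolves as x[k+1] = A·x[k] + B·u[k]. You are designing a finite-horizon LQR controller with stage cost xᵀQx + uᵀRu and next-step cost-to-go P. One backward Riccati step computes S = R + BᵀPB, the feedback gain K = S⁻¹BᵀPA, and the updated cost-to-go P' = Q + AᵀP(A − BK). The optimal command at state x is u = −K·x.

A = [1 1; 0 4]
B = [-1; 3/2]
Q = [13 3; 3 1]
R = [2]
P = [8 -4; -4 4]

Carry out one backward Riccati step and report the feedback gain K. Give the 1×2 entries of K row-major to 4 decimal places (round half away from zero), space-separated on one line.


-0.4516 0.8387

BᵀP = [-14.0000 10.0000]
S = R + BᵀPB = [2] + [29.0000] = [31.0000]
BᵀPA = [-14.0000 26.0000]
K = S⁻¹·BᵀPA = [-0.4516 0.8387]
A−BK = [0.5484 1.8387; 0.6774 2.7419]
AᵀP(A−BK) = [1.6774 3.7419; 3.7419 18.1935]
P' = Q + AᵀP(A−BK) = [14.6774 6.7419; 6.7419 19.1935]
tr(P') = 33.8710


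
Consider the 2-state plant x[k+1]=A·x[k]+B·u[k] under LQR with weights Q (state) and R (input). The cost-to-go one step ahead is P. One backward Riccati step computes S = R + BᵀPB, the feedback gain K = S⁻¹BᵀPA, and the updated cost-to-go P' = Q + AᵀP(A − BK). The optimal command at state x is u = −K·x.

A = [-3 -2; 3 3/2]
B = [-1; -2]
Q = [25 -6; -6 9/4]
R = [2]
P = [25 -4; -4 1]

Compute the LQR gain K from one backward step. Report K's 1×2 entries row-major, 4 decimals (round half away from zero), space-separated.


BᵀP = [-17.0000 2.0000]
S = R + BᵀPB = [2] + [13.0000] = [15.0000]
BᵀPA = [57.0000 37.0000]
K = S⁻¹·BᵀPA = [3.8000 2.4667]
A−BK = [0.8000 0.4667; 10.6000 6.4333]
AᵀP(A−BK) = [89.4000 55.9000; 55.9000 34.9833]
P' = Q + AᵀP(A−BK) = [114.4000 49.9000; 49.9000 37.2333]
tr(P') = 151.6333

3.8000 2.4667


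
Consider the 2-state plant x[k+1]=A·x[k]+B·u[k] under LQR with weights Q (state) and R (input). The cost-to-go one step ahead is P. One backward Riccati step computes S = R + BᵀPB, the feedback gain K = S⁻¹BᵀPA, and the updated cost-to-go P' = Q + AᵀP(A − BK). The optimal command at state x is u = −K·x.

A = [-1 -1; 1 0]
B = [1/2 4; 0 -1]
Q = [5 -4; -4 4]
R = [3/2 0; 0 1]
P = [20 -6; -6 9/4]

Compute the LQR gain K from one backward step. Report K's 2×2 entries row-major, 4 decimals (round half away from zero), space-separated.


BᵀP = [10.0000 -3.0000; 86.0000 -26.2500]
S = R + BᵀPB = [3/2 0; 0 1] + [5.0000 43.0000; 43.0000 370.2500] = [6.5000 43.0000; 43.0000 371.2500]
BᵀPA = [-13.0000 -10.0000; -112.2500 -86.0000]
K = S⁻¹·BᵀPA = [0.0009 -0.0257; -0.3025 -0.2287]
A−BK = [0.2094 -0.0725; 0.6975 -0.2287]
AᵀP(A−BK) = [0.3104 -0.0027; -0.0027 0.0771]
P' = Q + AᵀP(A−BK) = [5.3104 -4.0027; -4.0027 4.0771]
tr(P') = 9.3875

0.0009 -0.0257 -0.3025 -0.2287


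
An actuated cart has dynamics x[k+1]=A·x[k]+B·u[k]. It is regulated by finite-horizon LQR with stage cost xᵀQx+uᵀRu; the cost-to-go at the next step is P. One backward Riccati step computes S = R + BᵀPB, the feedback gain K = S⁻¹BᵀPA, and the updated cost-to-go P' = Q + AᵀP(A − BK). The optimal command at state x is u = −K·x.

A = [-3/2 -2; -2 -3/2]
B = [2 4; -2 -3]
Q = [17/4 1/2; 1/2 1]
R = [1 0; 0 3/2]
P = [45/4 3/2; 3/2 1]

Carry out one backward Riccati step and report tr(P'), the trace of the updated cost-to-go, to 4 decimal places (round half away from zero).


22.1894

BᵀP = [19.5000 1.0000; 40.5000 3.0000]
S = R + BᵀPB = [1 0; 0 3/2] + [37.0000 75.0000; 75.0000 153.0000] = [38.0000 75.0000; 75.0000 154.5000]
BᵀPA = [-31.2500 -40.5000; -66.7500 -85.5000]
K = S⁻¹·BᵀPA = [0.7241 0.6311; -0.7835 -0.8598]
A−BK = [0.1860 0.1768; -2.9024 -2.8171]
AᵀP(A−BK) = [8.6391 8.4581; 8.4581 8.3003]
P' = Q + AᵀP(A−BK) = [12.8891 8.9581; 8.9581 9.3003]
tr(P') = 22.1894


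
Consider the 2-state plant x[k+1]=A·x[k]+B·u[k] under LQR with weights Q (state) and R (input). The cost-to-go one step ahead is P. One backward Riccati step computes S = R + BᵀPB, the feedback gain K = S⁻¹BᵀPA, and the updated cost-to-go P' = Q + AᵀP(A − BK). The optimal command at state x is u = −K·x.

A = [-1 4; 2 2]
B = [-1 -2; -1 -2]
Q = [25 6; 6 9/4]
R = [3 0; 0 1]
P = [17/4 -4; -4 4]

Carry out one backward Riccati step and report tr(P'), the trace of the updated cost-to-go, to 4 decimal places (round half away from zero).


BᵀP = [-0.2500 0.0000; -0.5000 0.0000]
S = R + BᵀPB = [3 0; 0 1] + [0.2500 0.5000; 0.5000 1.0000] = [3.2500 0.5000; 0.5000 2.0000]
BᵀPA = [0.2500 -1.0000; 0.5000 -2.0000]
K = S⁻¹·BᵀPA = [0.0400 -0.1600; 0.2400 -0.9600]
A−BK = [-0.4800 1.9200; 2.5200 -0.0800]
AᵀP(A−BK) = [36.1200 -24.4800; -24.4800 17.9200]
P' = Q + AᵀP(A−BK) = [61.1200 -18.4800; -18.4800 20.1700]
tr(P') = 81.2900

81.2900


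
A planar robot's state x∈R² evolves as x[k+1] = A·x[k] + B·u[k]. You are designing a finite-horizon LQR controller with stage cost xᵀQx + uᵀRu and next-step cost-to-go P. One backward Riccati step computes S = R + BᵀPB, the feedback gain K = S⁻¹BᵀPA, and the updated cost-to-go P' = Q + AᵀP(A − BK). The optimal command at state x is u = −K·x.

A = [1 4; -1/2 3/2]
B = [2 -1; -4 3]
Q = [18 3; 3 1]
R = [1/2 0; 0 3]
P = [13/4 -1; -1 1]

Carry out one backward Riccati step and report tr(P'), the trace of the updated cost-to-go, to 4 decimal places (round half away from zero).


BᵀP = [10.5000 -6.0000; -6.2500 4.0000]
S = R + BᵀPB = [1/2 0; 0 3] + [45.0000 -28.5000; -28.5000 18.2500] = [45.5000 -28.5000; -28.5000 21.2500]
BᵀPA = [13.5000 33.0000; -8.2500 -19.0000]
K = S⁻¹·BᵀPA = [0.3347 1.0331; 0.0606 0.4915]
A−BK = [0.3913 2.4252; 0.6568 4.1580]
AᵀP(A−BK) = [0.4820 2.8575; 2.8575 17.4949]
P' = Q + AᵀP(A−BK) = [18.4820 5.8575; 5.8575 18.4949]
tr(P') = 36.9770

36.9770


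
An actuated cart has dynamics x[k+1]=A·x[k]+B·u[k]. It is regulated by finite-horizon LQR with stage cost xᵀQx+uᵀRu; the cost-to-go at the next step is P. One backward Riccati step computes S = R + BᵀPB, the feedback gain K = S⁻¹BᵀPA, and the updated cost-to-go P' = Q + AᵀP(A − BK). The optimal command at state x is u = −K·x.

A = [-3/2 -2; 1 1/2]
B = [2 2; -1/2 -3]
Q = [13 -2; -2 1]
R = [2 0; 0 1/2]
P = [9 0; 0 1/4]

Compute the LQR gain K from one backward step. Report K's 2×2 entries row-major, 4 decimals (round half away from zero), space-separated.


BᵀP = [18.0000 -0.1250; 18.0000 -0.7500]
S = R + BᵀPB = [2 0; 0 1/2] + [36.0625 36.3750; 36.3750 38.2500] = [38.0625 36.3750; 36.3750 38.7500]
BᵀPA = [-27.1250 -36.0625; -27.7500 -36.3750]
K = S⁻¹·BᵀPA = [-0.2747 -0.4894; -0.4583 -0.4793]
A−BK = [-0.0341 -0.0626; -0.5123 -1.1826]
AᵀP(A−BK) = [0.3319 0.5493; 0.5493 0.9788]
P' = Q + AᵀP(A−BK) = [13.3319 -1.4507; -1.4507 1.9788]
tr(P') = 15.3107

-0.2747 -0.4894 -0.4583 -0.4793


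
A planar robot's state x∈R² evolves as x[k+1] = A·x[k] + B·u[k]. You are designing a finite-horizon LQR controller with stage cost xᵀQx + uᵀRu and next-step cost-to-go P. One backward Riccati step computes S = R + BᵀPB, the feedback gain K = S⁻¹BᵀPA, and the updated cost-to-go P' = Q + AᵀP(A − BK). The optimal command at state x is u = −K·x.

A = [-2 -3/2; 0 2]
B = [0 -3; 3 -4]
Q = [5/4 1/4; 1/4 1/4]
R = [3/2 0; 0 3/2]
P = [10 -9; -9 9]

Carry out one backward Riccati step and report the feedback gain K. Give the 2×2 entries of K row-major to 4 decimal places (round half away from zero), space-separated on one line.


BᵀP = [-27.0000 27.0000; 6.0000 -9.0000]
S = R + BᵀPB = [3/2 0; 0 3/2] + [81.0000 -27.0000; -27.0000 18.0000] = [82.5000 -27.0000; -27.0000 19.5000]
BᵀPA = [54.0000 94.5000; -12.0000 -27.0000]
K = S⁻¹·BᵀPA = [0.8286 1.2660; 0.5320 0.3683]
A−BK = [-0.4041 -0.3951; -0.3581 -0.3248]
AᵀP(A−BK) = [1.6368 2.0563; 2.0563 2.8082]
P' = Q + AᵀP(A−BK) = [2.8868 2.3063; 2.3063 3.0582]
tr(P') = 5.9450

0.8286 1.2660 0.5320 0.3683


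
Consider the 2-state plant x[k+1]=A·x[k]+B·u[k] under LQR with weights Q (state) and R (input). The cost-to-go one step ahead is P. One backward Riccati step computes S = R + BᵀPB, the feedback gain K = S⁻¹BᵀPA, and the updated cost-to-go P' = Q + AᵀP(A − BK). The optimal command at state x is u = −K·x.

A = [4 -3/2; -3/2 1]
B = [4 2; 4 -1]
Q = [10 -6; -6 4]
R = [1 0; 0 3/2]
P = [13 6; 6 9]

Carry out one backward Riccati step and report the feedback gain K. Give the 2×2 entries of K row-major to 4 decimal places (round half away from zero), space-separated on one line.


BᵀP = [76.0000 60.0000; 20.0000 3.0000]
S = R + BᵀPB = [1 0; 0 3/2] + [544.0000 92.0000; 92.0000 37.0000] = [545.0000 92.0000; 92.0000 38.5000]
BᵀPA = [214.0000 -54.0000; 75.5000 -27.0000]
K = S⁻¹·BᵀPA = [0.1033 0.0324; 1.7142 -0.7786]
A−BK = [0.1584 -0.0722; -0.1989 0.0920]
AᵀP(A−BK) = [4.7227 -2.1385; -2.1385 0.9746]
P' = Q + AᵀP(A−BK) = [14.7227 -8.1385; -8.1385 4.9746]
tr(P') = 19.6973

0.1033 0.0324 1.7142 -0.7786


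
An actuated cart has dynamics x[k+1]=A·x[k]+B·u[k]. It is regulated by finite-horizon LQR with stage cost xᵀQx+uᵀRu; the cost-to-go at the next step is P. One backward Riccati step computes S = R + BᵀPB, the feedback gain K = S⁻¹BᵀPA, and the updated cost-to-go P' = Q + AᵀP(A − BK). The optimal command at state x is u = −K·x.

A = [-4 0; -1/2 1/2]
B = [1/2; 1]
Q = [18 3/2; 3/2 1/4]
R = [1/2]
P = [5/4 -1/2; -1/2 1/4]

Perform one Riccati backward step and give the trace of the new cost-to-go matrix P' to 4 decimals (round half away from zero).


35.9306

BᵀP = [0.1250 0.0000]
S = R + BᵀPB = [1/2] + [0.0625] = [0.5625]
BᵀPA = [-0.5000 0.0000]
K = S⁻¹·BᵀPA = [-0.8889 0.0000]
A−BK = [-3.5556 0.0000; 0.3889 0.5000]
AᵀP(A−BK) = [17.6181 0.9375; 0.9375 0.0625]
P' = Q + AᵀP(A−BK) = [35.6181 2.4375; 2.4375 0.3125]
tr(P') = 35.9306


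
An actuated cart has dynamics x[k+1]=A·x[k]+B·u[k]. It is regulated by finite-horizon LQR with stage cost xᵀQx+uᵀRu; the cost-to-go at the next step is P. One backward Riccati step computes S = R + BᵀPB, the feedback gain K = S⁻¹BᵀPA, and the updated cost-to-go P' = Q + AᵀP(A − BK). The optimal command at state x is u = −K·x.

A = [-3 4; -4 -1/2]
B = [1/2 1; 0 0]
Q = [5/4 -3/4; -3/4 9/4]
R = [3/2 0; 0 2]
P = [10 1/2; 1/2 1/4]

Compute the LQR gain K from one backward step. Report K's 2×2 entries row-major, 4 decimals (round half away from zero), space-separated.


-1.3913 1.7283 -2.0870 2.5924

BᵀP = [5.0000 0.2500; 10.0000 0.5000]
S = R + BᵀPB = [3/2 0; 0 2] + [2.5000 5.0000; 5.0000 10.0000] = [4.0000 5.0000; 5.0000 12.0000]
BᵀPA = [-16.0000 19.8750; -32.0000 39.7500]
K = S⁻¹·BᵀPA = [-1.3913 1.7283; -2.0870 2.5924]
A−BK = [-0.2174 0.5435; -4.0000 -0.5000]
AᵀP(A−BK) = [16.9565 -16.1413; -16.1413 20.6658]
P' = Q + AᵀP(A−BK) = [18.2065 -16.8913; -16.8913 22.9158]
tr(P') = 41.1223


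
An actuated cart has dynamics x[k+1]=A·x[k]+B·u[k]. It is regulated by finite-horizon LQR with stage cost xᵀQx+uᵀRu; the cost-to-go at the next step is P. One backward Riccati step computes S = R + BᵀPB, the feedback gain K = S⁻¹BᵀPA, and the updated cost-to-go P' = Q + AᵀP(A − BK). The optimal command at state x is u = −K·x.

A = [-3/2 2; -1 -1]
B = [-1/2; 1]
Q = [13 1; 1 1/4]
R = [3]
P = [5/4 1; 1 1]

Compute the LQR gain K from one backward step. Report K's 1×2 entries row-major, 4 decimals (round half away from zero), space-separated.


-0.3208 0.0755

BᵀP = [0.3750 0.5000]
S = R + BᵀPB = [3] + [0.3125] = [3.3125]
BᵀPA = [-1.0625 0.2500]
K = S⁻¹·BᵀPA = [-0.3208 0.0755]
A−BK = [-1.6604 2.0377; -0.6792 -1.0755]
AᵀP(A−BK) = [6.4717 -3.1698; -3.1698 1.9811]
P' = Q + AᵀP(A−BK) = [19.4717 -2.1698; -2.1698 2.2311]
tr(P') = 21.7028


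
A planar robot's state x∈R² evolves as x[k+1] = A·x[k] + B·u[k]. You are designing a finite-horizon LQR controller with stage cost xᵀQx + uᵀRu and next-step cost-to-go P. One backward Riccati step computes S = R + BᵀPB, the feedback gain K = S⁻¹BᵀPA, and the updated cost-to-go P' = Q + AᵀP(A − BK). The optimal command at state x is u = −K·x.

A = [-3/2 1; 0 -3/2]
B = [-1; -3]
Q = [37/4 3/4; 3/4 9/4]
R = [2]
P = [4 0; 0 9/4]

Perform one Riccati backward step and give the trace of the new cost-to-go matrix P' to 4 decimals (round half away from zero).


26.7619

BᵀP = [-4.0000 -6.7500]
S = R + BᵀPB = [2] + [24.2500] = [26.2500]
BᵀPA = [6.0000 6.1250]
K = S⁻¹·BᵀPA = [0.2286 0.2333]
A−BK = [-1.2714 1.2333; 0.6857 -0.8000]
AᵀP(A−BK) = [7.6286 -7.4000; -7.4000 7.6333]
P' = Q + AᵀP(A−BK) = [16.8786 -6.6500; -6.6500 9.8833]
tr(P') = 26.7619


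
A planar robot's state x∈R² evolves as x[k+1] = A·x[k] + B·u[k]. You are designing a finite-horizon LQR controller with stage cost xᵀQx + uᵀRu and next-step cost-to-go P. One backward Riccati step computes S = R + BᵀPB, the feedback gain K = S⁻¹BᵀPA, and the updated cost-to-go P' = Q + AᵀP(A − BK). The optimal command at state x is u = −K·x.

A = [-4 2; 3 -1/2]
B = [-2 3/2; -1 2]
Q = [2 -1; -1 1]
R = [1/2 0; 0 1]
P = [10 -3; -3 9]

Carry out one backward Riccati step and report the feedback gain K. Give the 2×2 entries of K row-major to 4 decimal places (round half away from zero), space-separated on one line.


4.5926 -1.7631 3.5944 -1.0672

BᵀP = [-17.0000 -3.0000; 9.0000 13.5000]
S = R + BᵀPB = [1/2 0; 0 1] + [37.0000 -31.5000; -31.5000 40.5000] = [37.5000 -31.5000; -31.5000 41.5000]
BᵀPA = [59.0000 -32.5000; 4.5000 11.2500]
K = S⁻¹·BᵀPA = [4.5926 -1.7631; 3.5944 -1.0672]
A−BK = [-0.2063 0.0746; 0.4038 -0.1288]
AᵀP(A−BK) = [25.8593 -8.6763; -8.6763 2.9555]
P' = Q + AᵀP(A−BK) = [27.8593 -9.6763; -9.6763 3.9555]
tr(P') = 31.8148


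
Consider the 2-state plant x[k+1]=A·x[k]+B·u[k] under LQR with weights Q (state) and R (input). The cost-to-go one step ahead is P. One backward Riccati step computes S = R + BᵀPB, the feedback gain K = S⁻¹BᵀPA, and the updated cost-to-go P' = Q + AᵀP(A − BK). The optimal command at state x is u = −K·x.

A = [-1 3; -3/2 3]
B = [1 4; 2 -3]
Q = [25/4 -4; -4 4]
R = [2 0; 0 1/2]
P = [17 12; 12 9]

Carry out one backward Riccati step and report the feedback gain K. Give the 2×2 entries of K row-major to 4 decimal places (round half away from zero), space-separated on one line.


-0.7351 1.7202 -0.1389 0.4841

BᵀP = [41.0000 30.0000; 32.0000 21.0000]
S = R + BᵀPB = [2 0; 0 1/2] + [101.0000 74.0000; 74.0000 65.0000] = [103.0000 74.0000; 74.0000 65.5000]
BᵀPA = [-86.0000 213.0000; -63.5000 159.0000]
K = S⁻¹·BᵀPA = [-0.7351 1.7202; -0.1389 0.4841]
A−BK = [0.2908 -0.6564; -0.4465 1.0118]
AᵀP(A−BK) = [1.2061 -2.8259; -2.8259 6.6340]
P' = Q + AᵀP(A−BK) = [7.4561 -6.8259; -6.8259 10.6340]
tr(P') = 18.0901


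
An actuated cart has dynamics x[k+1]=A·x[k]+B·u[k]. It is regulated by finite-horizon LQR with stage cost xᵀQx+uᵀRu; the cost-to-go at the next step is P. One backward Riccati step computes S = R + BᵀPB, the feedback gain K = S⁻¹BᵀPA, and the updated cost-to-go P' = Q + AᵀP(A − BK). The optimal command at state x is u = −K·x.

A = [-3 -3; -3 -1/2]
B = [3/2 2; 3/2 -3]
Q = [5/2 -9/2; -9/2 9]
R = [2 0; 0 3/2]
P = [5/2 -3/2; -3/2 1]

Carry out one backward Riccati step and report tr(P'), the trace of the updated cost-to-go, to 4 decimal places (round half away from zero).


14.0447

BᵀP = [1.5000 -0.7500; 9.5000 -6.0000]
S = R + BᵀPB = [2 0; 0 3/2] + [1.1250 5.2500; 5.2500 37.0000] = [3.1250 5.2500; 5.2500 38.5000]
BᵀPA = [-2.2500 -4.1250; -10.5000 -25.5000]
K = S⁻¹·BᵀPA = [-0.3396 -0.2689; -0.2264 -0.6257]
A−BK = [-2.0377 -1.3454; -3.1698 -1.9737]
AᵀP(A−BK) = [1.3585 1.0755; 1.0755 1.1862]
P' = Q + AᵀP(A−BK) = [3.8585 -3.4245; -3.4245 10.1862]
tr(P') = 14.0447


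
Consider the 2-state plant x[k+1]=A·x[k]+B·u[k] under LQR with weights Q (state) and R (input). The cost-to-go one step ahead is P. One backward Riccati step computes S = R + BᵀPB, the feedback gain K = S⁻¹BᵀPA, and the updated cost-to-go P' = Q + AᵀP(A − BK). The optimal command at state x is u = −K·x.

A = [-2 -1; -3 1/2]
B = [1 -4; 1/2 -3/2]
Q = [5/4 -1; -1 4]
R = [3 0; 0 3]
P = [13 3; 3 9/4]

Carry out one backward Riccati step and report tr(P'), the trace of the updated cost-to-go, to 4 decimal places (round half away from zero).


13.9288

BᵀP = [14.5000 4.1250; -56.5000 -15.3750]
S = R + BᵀPB = [3 0; 0 3] + [16.5625 -64.1875; -64.1875 249.0625] = [19.5625 -64.1875; -64.1875 252.0625]
BᵀPA = [-41.3750 -12.4375; 159.1250 48.8125]
K = S⁻¹·BᵀPA = [-0.2654 -0.0023; 0.5637 0.1931]
A−BK = [0.5202 -0.2254; -2.0217 0.7908]
AᵀP(A−BK) = [7.5690 -2.1919; -2.1919 1.1098]
P' = Q + AᵀP(A−BK) = [8.8190 -3.1919; -3.1919 5.1098]
tr(P') = 13.9288


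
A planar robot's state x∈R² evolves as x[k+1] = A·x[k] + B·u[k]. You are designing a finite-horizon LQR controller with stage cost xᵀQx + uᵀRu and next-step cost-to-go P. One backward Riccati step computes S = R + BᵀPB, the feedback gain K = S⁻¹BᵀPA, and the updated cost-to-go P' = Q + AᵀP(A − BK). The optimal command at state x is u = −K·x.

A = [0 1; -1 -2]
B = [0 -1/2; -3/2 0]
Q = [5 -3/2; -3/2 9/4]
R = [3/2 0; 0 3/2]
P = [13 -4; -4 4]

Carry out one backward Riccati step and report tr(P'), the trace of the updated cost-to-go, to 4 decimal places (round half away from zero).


BᵀP = [6.0000 -6.0000; -6.5000 2.0000]
S = R + BᵀPB = [3/2 0; 0 3/2] + [9.0000 -3.0000; -3.0000 3.2500] = [10.5000 -3.0000; -3.0000 4.7500]
BᵀPA = [6.0000 18.0000; -2.0000 -10.5000]
K = S⁻¹·BᵀPA = [0.5505 1.3211; -0.0734 -1.3761]
A−BK = [-0.0367 0.3119; -0.1743 -0.0183]
AᵀP(A−BK) = [0.5505 1.3211; 1.3211 6.7706]
P' = Q + AᵀP(A−BK) = [5.5505 -0.1789; -0.1789 9.0206]
tr(P') = 14.5711

14.5711


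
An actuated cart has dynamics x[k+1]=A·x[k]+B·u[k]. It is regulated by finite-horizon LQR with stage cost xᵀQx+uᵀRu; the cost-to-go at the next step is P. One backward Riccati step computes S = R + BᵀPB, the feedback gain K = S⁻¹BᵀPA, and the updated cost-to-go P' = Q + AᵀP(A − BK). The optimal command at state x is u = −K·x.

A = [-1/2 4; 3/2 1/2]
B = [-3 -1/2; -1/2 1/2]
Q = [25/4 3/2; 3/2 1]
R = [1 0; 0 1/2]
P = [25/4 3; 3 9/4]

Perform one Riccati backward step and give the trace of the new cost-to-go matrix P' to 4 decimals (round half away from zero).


10.1163

BᵀP = [-20.2500 -10.1250; -1.6250 -0.3750]
S = R + BᵀPB = [1 0; 0 1/2] + [65.8125 5.0625; 5.0625 0.6250] = [66.8125 5.0625; 5.0625 1.1250]
BᵀPA = [-5.0625 -86.0625; 0.2500 -6.6875]
K = S⁻¹·BᵀPA = [-0.1405 -1.2711; 0.8546 -0.2244]
A−BK = [-0.4943 0.0744; 1.0024 -0.0233]
AᵀP(A−BK) = [1.1999 0.0586; 0.0586 1.6664]
P' = Q + AᵀP(A−BK) = [7.4499 1.5586; 1.5586 2.6664]
tr(P') = 10.1163


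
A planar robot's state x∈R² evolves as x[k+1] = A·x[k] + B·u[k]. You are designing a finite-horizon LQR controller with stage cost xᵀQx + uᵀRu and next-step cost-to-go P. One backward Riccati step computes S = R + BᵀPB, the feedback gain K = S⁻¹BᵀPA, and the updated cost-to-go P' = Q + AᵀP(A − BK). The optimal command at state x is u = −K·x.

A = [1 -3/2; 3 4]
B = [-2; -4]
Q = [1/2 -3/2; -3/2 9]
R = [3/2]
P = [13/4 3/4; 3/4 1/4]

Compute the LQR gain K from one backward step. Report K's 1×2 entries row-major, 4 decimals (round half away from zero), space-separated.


-0.5574 0.1393

BᵀP = [-9.5000 -2.5000]
S = R + BᵀPB = [3/2] + [29.0000] = [30.5000]
BᵀPA = [-17.0000 4.2500]
K = S⁻¹·BᵀPA = [-0.5574 0.1393]
A−BK = [-0.1148 -1.2213; 0.7705 4.5574]
AᵀP(A−BK) = [0.5246 0.1189; 0.1189 1.7203]
P' = Q + AᵀP(A−BK) = [1.0246 -1.3811; -1.3811 10.7203]
tr(P') = 11.7449


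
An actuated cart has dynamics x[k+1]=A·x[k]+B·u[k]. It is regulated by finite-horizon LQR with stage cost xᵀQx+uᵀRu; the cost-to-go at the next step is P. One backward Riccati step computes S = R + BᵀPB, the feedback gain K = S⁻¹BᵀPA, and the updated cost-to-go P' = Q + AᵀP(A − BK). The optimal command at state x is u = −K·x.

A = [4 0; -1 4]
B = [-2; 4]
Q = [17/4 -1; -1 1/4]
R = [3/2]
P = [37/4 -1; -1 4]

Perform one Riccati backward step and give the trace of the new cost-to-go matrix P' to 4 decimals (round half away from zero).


86.3228

BᵀP = [-22.5000 18.0000]
S = R + BᵀPB = [3/2] + [117.0000] = [118.5000]
BᵀPA = [-108.0000 72.0000]
K = S⁻¹·BᵀPA = [-0.9114 0.6076]
A−BK = [2.1772 1.2152; 2.6456 1.5696]
AᵀP(A−BK) = [61.5696 33.6203; 33.6203 20.2532]
P' = Q + AᵀP(A−BK) = [65.8196 32.6203; 32.6203 20.5032]
tr(P') = 86.3228


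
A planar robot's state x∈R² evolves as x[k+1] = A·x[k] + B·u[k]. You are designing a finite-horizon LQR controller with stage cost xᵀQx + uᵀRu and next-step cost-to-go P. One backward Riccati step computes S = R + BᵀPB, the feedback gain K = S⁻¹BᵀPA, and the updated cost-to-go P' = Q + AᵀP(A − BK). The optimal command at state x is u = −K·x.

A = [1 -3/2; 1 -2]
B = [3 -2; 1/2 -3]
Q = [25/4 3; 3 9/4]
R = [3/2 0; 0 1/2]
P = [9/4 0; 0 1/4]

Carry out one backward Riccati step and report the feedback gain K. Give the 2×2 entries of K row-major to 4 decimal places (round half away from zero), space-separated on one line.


0.1244 -0.1166 -0.2999 0.5644

BᵀP = [6.7500 0.1250; -4.5000 -0.7500]
S = R + BᵀPB = [3/2 0; 0 1/2] + [20.3125 -13.8750; -13.8750 11.2500] = [21.8125 -13.8750; -13.8750 11.7500]
BᵀPA = [6.8750 -10.3750; -5.2500 8.2500]
K = S⁻¹·BᵀPA = [0.1244 -0.1166; -0.2999 0.5644]
A−BK = [0.0269 -0.0213; 0.0382 -0.2484]
AᵀP(A−BK) = [0.0702 -0.1101; -0.1101 0.1961]
P' = Q + AᵀP(A−BK) = [6.3202 2.8899; 2.8899 2.4461]
tr(P') = 8.7663


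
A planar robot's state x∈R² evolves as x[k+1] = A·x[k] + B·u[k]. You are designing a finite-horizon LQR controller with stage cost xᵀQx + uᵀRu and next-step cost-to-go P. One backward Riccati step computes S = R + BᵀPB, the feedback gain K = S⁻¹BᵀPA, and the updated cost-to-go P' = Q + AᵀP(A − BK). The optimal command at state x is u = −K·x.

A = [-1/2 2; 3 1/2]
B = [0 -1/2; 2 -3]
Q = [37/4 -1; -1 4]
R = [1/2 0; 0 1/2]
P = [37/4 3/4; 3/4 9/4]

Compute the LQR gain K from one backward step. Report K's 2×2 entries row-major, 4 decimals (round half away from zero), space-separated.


1.7945 -3.0426 0.3016 -2.3968

BᵀP = [1.5000 4.5000; -6.8750 -7.1250]
S = R + BᵀPB = [1/2 0; 0 1/2] + [9.0000 -14.2500; -14.2500 24.8125] = [9.5000 -14.2500; -14.2500 25.3125]
BᵀPA = [12.7500 5.2500; -17.9375 -17.3125]
K = S⁻¹·BᵀPA = [1.7945 -3.0426; 0.3016 -2.3968]
A−BK = [-0.3492 0.8016; 0.3158 -0.6053]
AᵀP(A−BK) = [2.8425 -5.7623; -5.7623 13.5411]
P' = Q + AᵀP(A−BK) = [12.0925 -6.7623; -6.7623 17.5411]
tr(P') = 29.6337


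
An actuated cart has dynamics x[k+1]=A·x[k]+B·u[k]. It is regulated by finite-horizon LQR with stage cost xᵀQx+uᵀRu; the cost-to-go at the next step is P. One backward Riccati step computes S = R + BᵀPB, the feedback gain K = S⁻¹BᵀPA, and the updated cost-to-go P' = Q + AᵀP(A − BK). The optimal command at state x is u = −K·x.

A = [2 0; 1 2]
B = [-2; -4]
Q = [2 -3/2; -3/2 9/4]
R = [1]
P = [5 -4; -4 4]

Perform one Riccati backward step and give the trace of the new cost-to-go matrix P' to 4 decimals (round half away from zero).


BᵀP = [6.0000 -8.0000]
S = R + BᵀPB = [1] + [20.0000] = [21.0000]
BᵀPA = [4.0000 -16.0000]
K = S⁻¹·BᵀPA = [0.1905 -0.7619]
A−BK = [2.3810 -1.5238; 1.7619 -1.0476]
AᵀP(A−BK) = [7.2381 -4.9524; -4.9524 3.8095]
P' = Q + AᵀP(A−BK) = [9.2381 -6.4524; -6.4524 6.0595]
tr(P') = 15.2976

15.2976


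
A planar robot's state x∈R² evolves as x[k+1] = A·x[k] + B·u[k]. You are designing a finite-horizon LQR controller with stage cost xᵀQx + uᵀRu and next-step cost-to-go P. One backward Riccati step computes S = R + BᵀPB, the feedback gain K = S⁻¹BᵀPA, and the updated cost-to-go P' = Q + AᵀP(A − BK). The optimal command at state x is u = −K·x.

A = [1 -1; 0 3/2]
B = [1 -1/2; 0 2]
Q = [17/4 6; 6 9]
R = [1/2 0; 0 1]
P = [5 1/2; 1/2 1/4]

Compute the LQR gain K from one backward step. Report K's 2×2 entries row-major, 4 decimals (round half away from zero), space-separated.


0.8889 -0.6667 -0.0741 0.3889

BᵀP = [5.0000 0.5000; -1.5000 0.2500]
S = R + BᵀPB = [1/2 0; 0 1] + [5.0000 -1.5000; -1.5000 1.2500] = [5.5000 -1.5000; -1.5000 2.2500]
BᵀPA = [5.0000 -4.2500; -1.5000 1.8750]
K = S⁻¹·BᵀPA = [0.8889 -0.6667; -0.0741 0.3889]
A−BK = [0.0741 -0.1389; 0.1481 0.7222]
AᵀP(A−BK) = [0.4444 -0.3333; -0.3333 0.5000]
P' = Q + AᵀP(A−BK) = [4.6944 5.6667; 5.6667 9.5000]
tr(P') = 14.1944


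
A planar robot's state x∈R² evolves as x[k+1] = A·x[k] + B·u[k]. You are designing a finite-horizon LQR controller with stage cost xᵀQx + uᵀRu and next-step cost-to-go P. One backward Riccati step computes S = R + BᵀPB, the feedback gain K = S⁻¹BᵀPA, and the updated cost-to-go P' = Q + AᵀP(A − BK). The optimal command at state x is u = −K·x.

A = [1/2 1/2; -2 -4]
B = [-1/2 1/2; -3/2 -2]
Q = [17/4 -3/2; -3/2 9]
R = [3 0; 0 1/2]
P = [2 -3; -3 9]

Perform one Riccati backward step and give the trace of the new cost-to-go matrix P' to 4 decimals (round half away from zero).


15.5168

BᵀP = [3.5000 -12.0000; 7.0000 -19.5000]
S = R + BᵀPB = [3 0; 0 1/2] + [16.2500 25.7500; 25.7500 42.5000] = [19.2500 25.7500; 25.7500 43.0000]
BᵀPA = [25.7500 49.7500; 42.5000 81.5000]
K = S⁻¹·BᵀPA = [0.0782 0.2467; 0.9416 1.7476]
A−BK = [0.0683 -0.2505; 0.0004 -0.1347]
AᵀP(A−BK) = [0.4708 0.8738; 0.8738 1.7960]
P' = Q + AᵀP(A−BK) = [4.7208 -0.6262; -0.6262 10.7960]
tr(P') = 15.5168
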